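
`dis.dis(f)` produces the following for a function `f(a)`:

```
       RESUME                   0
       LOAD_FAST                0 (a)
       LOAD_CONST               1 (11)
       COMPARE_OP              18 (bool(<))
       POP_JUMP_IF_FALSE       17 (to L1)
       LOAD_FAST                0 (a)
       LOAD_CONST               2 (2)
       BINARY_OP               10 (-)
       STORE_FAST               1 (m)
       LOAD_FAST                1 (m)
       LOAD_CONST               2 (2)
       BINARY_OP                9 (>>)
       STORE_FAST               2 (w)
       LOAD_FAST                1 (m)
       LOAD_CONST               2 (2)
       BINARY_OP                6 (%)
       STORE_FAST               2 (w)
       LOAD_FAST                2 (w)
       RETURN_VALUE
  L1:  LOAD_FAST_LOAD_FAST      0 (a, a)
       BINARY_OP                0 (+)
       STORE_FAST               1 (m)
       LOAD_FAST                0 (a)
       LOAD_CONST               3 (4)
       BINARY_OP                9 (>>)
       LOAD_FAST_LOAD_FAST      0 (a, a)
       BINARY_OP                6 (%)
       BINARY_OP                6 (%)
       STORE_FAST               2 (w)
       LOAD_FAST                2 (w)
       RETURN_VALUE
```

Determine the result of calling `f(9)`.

1

LOAD_FAST a → push 9. Stack: [9]
LOAD_CONST → push 11. Stack: [9, 11]
COMPARE_OP bool(<) → 9 vs 11 = True. Stack: [True]
POP_JUMP_IF_FALSE → pop True; no jump. Stack: []
LOAD_FAST a → push 9. Stack: [9]
LOAD_CONST → push 2. Stack: [9, 2]
BINARY_OP - → 9 - 2 = 7. Stack: [7]
STORE_FAST m → m=7. Stack: []
LOAD_FAST m → push 7. Stack: [7]
LOAD_CONST → push 2. Stack: [7, 2]
BINARY_OP >> → 7 >> 2 = 1. Stack: [1]
STORE_FAST w → w=1. Stack: []
LOAD_FAST m → push 7. Stack: [7]
LOAD_CONST → push 2. Stack: [7, 2]
BINARY_OP % → 7 % 2 = 1. Stack: [1]
STORE_FAST w → w=1. Stack: []
LOAD_FAST w → push 1. Stack: [1]
RETURN_VALUE → return 1.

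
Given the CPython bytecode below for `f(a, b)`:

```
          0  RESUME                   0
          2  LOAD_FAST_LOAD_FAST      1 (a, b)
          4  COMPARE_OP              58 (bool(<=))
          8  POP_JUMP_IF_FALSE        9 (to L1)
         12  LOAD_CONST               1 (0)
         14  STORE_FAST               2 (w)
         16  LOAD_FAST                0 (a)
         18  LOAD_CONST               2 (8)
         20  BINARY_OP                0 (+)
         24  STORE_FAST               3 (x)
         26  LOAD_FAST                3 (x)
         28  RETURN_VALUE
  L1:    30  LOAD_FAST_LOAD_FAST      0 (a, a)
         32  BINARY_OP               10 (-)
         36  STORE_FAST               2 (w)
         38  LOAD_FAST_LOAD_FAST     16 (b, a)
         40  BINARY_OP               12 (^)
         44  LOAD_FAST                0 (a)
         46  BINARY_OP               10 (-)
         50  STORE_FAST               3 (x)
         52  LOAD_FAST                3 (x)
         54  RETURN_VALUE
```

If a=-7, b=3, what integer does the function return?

1

LOAD_FAST_LOAD_FAST a,b → push -7,3. Stack: [-7, 3]
COMPARE_OP bool(<=) → -7 vs 3 = True. Stack: [True]
POP_JUMP_IF_FALSE → pop True; no jump. Stack: []
LOAD_CONST → push 0. Stack: [0]
STORE_FAST w → w=0. Stack: []
LOAD_FAST a → push -7. Stack: [-7]
LOAD_CONST → push 8. Stack: [-7, 8]
BINARY_OP + → -7 + 8 = 1. Stack: [1]
STORE_FAST x → x=1. Stack: []
LOAD_FAST x → push 1. Stack: [1]
RETURN_VALUE → return 1.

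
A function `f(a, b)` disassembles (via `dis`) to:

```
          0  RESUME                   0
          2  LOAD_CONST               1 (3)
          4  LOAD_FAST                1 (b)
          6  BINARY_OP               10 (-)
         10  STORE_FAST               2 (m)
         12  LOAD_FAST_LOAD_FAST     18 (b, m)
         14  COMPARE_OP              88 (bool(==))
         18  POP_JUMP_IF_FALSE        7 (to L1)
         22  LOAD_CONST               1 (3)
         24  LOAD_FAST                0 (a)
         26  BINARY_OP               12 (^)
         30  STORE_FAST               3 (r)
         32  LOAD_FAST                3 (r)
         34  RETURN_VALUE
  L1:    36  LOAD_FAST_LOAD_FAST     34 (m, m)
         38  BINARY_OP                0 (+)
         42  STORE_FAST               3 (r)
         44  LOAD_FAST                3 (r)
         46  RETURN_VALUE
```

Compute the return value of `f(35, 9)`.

-12

LOAD_CONST → push 3. Stack: [3]
LOAD_FAST b → push 9. Stack: [3, 9]
BINARY_OP - → 3 - 9 = -6. Stack: [-6]
STORE_FAST m → m=-6. Stack: []
LOAD_FAST_LOAD_FAST b,m → push 9,-6. Stack: [9, -6]
COMPARE_OP bool(==) → 9 vs -6 = False. Stack: [False]
POP_JUMP_IF_FALSE → pop False; jump. Stack: []
LOAD_FAST_LOAD_FAST m,m → push -6,-6. Stack: [-6, -6]
BINARY_OP + → -6 + -6 = -12. Stack: [-12]
STORE_FAST r → r=-12. Stack: []
LOAD_FAST r → push -12. Stack: [-12]
RETURN_VALUE → return -12.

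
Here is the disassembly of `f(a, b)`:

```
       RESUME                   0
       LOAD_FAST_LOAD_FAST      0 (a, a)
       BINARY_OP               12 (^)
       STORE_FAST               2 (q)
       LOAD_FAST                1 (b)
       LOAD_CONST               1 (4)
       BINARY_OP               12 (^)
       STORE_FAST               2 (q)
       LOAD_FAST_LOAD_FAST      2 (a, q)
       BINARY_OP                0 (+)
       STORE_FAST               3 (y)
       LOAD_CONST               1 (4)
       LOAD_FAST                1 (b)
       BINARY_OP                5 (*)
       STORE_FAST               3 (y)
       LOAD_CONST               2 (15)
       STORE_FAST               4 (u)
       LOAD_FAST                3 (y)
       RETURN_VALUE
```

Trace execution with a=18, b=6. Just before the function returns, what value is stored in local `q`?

2

LOAD_FAST_LOAD_FAST a,a → push 18,18. Stack: [18, 18]
BINARY_OP ^ → 18 ^ 18 = 0. Stack: [0]
STORE_FAST q → q=0. Stack: []
LOAD_FAST b → push 6. Stack: [6]
LOAD_CONST → push 4. Stack: [6, 4]
BINARY_OP ^ → 6 ^ 4 = 2. Stack: [2]
STORE_FAST q → q=2. Stack: []
LOAD_FAST_LOAD_FAST a,q → push 18,2. Stack: [18, 2]
BINARY_OP + → 18 + 2 = 20. Stack: [20]
STORE_FAST y → y=20. Stack: []
LOAD_CONST → push 4. Stack: [4]
LOAD_FAST b → push 6. Stack: [4, 6]
BINARY_OP * → 4 * 6 = 24. Stack: [24]
STORE_FAST y → y=24. Stack: []
LOAD_CONST → push 15. Stack: [15]
STORE_FAST u → u=15. Stack: []
LOAD_FAST y → push 24. Stack: [24]
RETURN_VALUE → return 24.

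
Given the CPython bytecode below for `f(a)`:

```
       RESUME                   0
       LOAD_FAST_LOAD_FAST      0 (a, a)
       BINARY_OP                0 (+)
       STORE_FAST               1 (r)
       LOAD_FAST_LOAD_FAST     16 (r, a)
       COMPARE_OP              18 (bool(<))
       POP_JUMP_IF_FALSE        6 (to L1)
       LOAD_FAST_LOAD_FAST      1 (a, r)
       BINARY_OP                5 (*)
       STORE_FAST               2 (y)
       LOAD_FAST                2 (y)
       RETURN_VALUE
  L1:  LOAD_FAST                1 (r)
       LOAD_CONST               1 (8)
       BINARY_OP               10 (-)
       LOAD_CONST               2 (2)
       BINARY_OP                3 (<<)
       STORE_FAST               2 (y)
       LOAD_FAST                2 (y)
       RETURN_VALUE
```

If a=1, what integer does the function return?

LOAD_FAST_LOAD_FAST a,a → push 1,1. Stack: [1, 1]
BINARY_OP + → 1 + 1 = 2. Stack: [2]
STORE_FAST r → r=2. Stack: []
LOAD_FAST_LOAD_FAST r,a → push 2,1. Stack: [2, 1]
COMPARE_OP bool(<) → 2 vs 1 = False. Stack: [False]
POP_JUMP_IF_FALSE → pop False; jump. Stack: []
LOAD_FAST r → push 2. Stack: [2]
LOAD_CONST → push 8. Stack: [2, 8]
BINARY_OP - → 2 - 8 = -6. Stack: [-6]
LOAD_CONST → push 2. Stack: [-6, 2]
BINARY_OP << → -6 << 2 = -24. Stack: [-24]
STORE_FAST y → y=-24. Stack: []
LOAD_FAST y → push -24. Stack: [-24]
RETURN_VALUE → return -24.

-24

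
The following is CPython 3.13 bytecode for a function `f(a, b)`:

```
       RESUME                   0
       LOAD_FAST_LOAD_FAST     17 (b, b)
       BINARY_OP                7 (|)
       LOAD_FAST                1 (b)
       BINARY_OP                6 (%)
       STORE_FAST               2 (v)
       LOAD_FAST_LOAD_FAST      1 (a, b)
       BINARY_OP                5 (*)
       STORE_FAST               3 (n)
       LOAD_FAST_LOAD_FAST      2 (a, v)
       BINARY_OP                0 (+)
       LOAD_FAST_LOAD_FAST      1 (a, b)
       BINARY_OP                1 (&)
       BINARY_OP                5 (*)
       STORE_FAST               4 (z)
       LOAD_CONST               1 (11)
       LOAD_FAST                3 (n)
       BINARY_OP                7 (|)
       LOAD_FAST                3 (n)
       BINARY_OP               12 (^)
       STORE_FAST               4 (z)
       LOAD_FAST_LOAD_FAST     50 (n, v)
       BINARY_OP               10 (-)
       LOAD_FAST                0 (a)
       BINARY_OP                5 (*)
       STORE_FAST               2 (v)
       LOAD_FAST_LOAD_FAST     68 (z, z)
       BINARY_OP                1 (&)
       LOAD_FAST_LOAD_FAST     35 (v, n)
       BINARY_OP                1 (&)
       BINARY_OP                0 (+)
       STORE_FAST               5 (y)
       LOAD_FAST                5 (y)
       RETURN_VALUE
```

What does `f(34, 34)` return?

LOAD_FAST_LOAD_FAST b,b → push 34,34. Stack: [34, 34]
BINARY_OP | → 34 | 34 = 34. Stack: [34]
LOAD_FAST b → push 34. Stack: [34, 34]
BINARY_OP % → 34 % 34 = 0. Stack: [0]
STORE_FAST v → v=0. Stack: []
LOAD_FAST_LOAD_FAST a,b → push 34,34. Stack: [34, 34]
BINARY_OP * → 34 * 34 = 1156. Stack: [1156]
STORE_FAST n → n=1156. Stack: []
LOAD_FAST_LOAD_FAST a,v → push 34,0. Stack: [34, 0]
BINARY_OP + → 34 + 0 = 34. Stack: [34]
LOAD_FAST_LOAD_FAST a,b → push 34,34. Stack: [34, 34, 34]
BINARY_OP & → 34 & 34 = 34. Stack: [34, 34]
BINARY_OP * → 34 * 34 = 1156. Stack: [1156]
STORE_FAST z → z=1156. Stack: []
LOAD_CONST → push 11. Stack: [11]
LOAD_FAST n → push 1156. Stack: [11, 1156]
BINARY_OP | → 11 | 1156 = 1167. Stack: [1167]
LOAD_FAST n → push 1156. Stack: [1167, 1156]
BINARY_OP ^ → 1167 ^ 1156 = 11. Stack: [11]
STORE_FAST z → z=11. Stack: []
LOAD_FAST_LOAD_FAST n,v → push 1156,0. Stack: [1156, 0]
BINARY_OP - → 1156 - 0 = 1156. Stack: [1156]
LOAD_FAST a → push 34. Stack: [1156, 34]
BINARY_OP * → 1156 * 34 = 39304. Stack: [39304]
STORE_FAST v → v=39304. Stack: []
LOAD_FAST_LOAD_FAST z,z → push 11,11. Stack: [11, 11]
BINARY_OP & → 11 & 11 = 11. Stack: [11]
LOAD_FAST_LOAD_FAST v,n → push 39304,1156. Stack: [11, 39304, 1156]
BINARY_OP & → 39304 & 1156 = 128. Stack: [11, 128]
BINARY_OP + → 11 + 128 = 139. Stack: [139]
STORE_FAST y → y=139. Stack: []
LOAD_FAST y → push 139. Stack: [139]
RETURN_VALUE → return 139.

139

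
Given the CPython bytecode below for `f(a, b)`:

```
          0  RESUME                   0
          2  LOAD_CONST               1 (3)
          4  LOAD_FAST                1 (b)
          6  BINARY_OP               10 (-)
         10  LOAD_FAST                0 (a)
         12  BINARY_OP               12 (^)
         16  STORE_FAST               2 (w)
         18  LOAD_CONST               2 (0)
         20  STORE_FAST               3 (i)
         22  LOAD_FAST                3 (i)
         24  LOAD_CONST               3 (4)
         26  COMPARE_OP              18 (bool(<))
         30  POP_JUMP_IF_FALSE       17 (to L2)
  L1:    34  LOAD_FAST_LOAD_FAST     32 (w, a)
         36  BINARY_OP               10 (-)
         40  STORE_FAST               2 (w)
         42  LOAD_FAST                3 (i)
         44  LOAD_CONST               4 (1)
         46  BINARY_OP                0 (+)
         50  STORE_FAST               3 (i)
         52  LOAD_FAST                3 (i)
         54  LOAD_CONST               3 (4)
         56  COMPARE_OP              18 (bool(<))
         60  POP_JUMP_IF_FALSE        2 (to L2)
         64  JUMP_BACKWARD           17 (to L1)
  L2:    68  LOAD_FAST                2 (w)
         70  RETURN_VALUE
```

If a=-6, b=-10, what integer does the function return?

LOAD_CONST → push 3. Stack: [3]
LOAD_FAST b → push -10. Stack: [3, -10]
BINARY_OP - → 3 - -10 = 13. Stack: [13]
LOAD_FAST a → push -6. Stack: [13, -6]
BINARY_OP ^ → 13 ^ -6 = -9. Stack: [-9]
STORE_FAST w → w=-9. Stack: []
LOAD_CONST → push 0. Stack: [0]
STORE_FAST i → i=0. Stack: []
LOAD_FAST i → push 0. Stack: [0]
LOAD_CONST → push 4. Stack: [0, 4]
COMPARE_OP bool(<) → 0 vs 4 = True. Stack: [True]
POP_JUMP_IF_FALSE → pop True; no jump. Stack: []
LOAD_FAST_LOAD_FAST w,a → push -9,-6. Stack: [-9, -6]
BINARY_OP - → -9 - -6 = -3. Stack: [-3]
STORE_FAST w → w=-3. Stack: []
LOAD_FAST i → push 0. Stack: [0]
LOAD_CONST → push 1. Stack: [0, 1]
BINARY_OP + → 0 + 1 = 1. Stack: [1]
STORE_FAST i → i=1. Stack: []
LOAD_FAST i → push 1. Stack: [1]
LOAD_CONST → push 4. Stack: [1, 4]
COMPARE_OP bool(<) → 1 vs 4 = True. Stack: [True]
POP_JUMP_IF_FALSE → pop True; no jump. Stack: []
LOAD_FAST_LOAD_FAST w,a → push -3,-6. Stack: [-3, -6]
BINARY_OP - → -3 - -6 = 3. Stack: [3]
STORE_FAST w → w=3. Stack: []
LOAD_FAST i → push 1. Stack: [1]
LOAD_CONST → push 1. Stack: [1, 1]
BINARY_OP + → 1 + 1 = 2. Stack: [2]
STORE_FAST i → i=2. Stack: []
LOAD_FAST i → push 2. Stack: [2]
LOAD_CONST → push 4. Stack: [2, 4]
COMPARE_OP bool(<) → 2 vs 4 = True. Stack: [True]
POP_JUMP_IF_FALSE → pop True; no jump. Stack: []
LOAD_FAST_LOAD_FAST w,a → push 3,-6. Stack: [3, -6]
BINARY_OP - → 3 - -6 = 9. Stack: [9]
STORE_FAST w → w=9. Stack: []
LOAD_FAST i → push 2. Stack: [2]
LOAD_CONST → push 1. Stack: [2, 1]
BINARY_OP + → 2 + 1 = 3. Stack: [3]
STORE_FAST i → i=3. Stack: []
LOAD_FAST i → push 3. Stack: [3]
LOAD_CONST → push 4. Stack: [3, 4]
COMPARE_OP bool(<) → 3 vs 4 = True. Stack: [True]
POP_JUMP_IF_FALSE → pop True; no jump. Stack: []
LOAD_FAST_LOAD_FAST w,a → push 9,-6. Stack: [9, -6]
BINARY_OP - → 9 - -6 = 15. Stack: [15]
STORE_FAST w → w=15. Stack: []
LOAD_FAST i → push 3. Stack: [3]
LOAD_CONST → push 1. Stack: [3, 1]
BINARY_OP + → 3 + 1 = 4. Stack: [4]
STORE_FAST i → i=4. Stack: []
LOAD_FAST i → push 4. Stack: [4]
LOAD_CONST → push 4. Stack: [4, 4]
COMPARE_OP bool(<) → 4 vs 4 = False. Stack: [False]
POP_JUMP_IF_FALSE → pop False; jump. Stack: []
LOAD_FAST w → push 15. Stack: [15]
RETURN_VALUE → return 15.

15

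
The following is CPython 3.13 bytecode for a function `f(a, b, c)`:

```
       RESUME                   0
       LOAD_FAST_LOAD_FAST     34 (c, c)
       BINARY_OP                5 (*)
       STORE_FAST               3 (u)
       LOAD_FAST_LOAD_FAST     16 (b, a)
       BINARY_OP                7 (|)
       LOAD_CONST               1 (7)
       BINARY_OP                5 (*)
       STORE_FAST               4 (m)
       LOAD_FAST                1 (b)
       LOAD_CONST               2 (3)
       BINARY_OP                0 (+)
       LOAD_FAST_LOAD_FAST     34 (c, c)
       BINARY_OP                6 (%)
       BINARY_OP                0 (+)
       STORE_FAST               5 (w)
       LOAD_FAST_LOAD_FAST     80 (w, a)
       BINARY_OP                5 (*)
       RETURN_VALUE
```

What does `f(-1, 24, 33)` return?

-27

LOAD_FAST_LOAD_FAST c,c → push 33,33. Stack: [33, 33]
BINARY_OP * → 33 * 33 = 1089. Stack: [1089]
STORE_FAST u → u=1089. Stack: []
LOAD_FAST_LOAD_FAST b,a → push 24,-1. Stack: [24, -1]
BINARY_OP | → 24 | -1 = -1. Stack: [-1]
LOAD_CONST → push 7. Stack: [-1, 7]
BINARY_OP * → -1 * 7 = -7. Stack: [-7]
STORE_FAST m → m=-7. Stack: []
LOAD_FAST b → push 24. Stack: [24]
LOAD_CONST → push 3. Stack: [24, 3]
BINARY_OP + → 24 + 3 = 27. Stack: [27]
LOAD_FAST_LOAD_FAST c,c → push 33,33. Stack: [27, 33, 33]
BINARY_OP % → 33 % 33 = 0. Stack: [27, 0]
BINARY_OP + → 27 + 0 = 27. Stack: [27]
STORE_FAST w → w=27. Stack: []
LOAD_FAST_LOAD_FAST w,a → push 27,-1. Stack: [27, -1]
BINARY_OP * → 27 * -1 = -27. Stack: [-27]
RETURN_VALUE → return -27.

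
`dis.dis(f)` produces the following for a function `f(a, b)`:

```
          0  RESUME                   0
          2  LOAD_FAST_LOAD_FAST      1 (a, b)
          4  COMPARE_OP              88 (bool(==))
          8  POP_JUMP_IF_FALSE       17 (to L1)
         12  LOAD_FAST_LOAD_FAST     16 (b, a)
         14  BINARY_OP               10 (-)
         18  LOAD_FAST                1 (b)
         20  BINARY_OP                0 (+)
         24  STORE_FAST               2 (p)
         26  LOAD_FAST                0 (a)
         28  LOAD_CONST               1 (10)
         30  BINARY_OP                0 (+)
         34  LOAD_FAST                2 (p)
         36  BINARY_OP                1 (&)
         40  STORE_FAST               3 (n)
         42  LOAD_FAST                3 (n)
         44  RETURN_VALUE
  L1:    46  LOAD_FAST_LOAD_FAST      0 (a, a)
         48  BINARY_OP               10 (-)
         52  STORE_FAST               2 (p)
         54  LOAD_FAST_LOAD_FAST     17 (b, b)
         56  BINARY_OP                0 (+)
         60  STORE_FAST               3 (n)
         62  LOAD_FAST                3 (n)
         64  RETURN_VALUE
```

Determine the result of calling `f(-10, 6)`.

LOAD_FAST_LOAD_FAST a,b → push -10,6. Stack: [-10, 6]
COMPARE_OP bool(==) → -10 vs 6 = False. Stack: [False]
POP_JUMP_IF_FALSE → pop False; jump. Stack: []
LOAD_FAST_LOAD_FAST a,a → push -10,-10. Stack: [-10, -10]
BINARY_OP - → -10 - -10 = 0. Stack: [0]
STORE_FAST p → p=0. Stack: []
LOAD_FAST_LOAD_FAST b,b → push 6,6. Stack: [6, 6]
BINARY_OP + → 6 + 6 = 12. Stack: [12]
STORE_FAST n → n=12. Stack: []
LOAD_FAST n → push 12. Stack: [12]
RETURN_VALUE → return 12.

12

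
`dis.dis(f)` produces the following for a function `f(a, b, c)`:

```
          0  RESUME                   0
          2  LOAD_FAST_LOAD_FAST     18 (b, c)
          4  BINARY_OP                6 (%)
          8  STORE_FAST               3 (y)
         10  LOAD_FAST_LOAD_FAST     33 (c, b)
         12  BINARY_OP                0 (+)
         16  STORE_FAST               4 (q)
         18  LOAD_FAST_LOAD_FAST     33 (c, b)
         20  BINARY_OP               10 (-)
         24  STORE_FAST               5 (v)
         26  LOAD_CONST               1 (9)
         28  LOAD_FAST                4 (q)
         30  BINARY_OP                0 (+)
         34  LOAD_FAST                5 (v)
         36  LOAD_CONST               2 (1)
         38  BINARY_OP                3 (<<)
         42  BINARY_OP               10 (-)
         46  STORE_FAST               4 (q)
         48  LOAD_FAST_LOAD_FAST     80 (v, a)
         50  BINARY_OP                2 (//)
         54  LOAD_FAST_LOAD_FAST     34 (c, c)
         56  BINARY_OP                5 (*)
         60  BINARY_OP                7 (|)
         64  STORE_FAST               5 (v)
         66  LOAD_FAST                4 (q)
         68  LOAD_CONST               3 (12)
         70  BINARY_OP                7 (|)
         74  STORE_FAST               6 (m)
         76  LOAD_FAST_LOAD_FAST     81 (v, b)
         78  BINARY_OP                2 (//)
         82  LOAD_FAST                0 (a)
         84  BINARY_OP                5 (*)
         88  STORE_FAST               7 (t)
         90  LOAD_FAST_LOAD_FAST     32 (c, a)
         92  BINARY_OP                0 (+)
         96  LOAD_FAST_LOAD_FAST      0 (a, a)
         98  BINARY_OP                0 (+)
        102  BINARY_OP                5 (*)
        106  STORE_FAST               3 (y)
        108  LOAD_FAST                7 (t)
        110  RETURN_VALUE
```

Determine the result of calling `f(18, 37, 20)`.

-18

LOAD_FAST_LOAD_FAST b,c → push 37,20. Stack: [37, 20]
BINARY_OP % → 37 % 20 = 17. Stack: [17]
STORE_FAST y → y=17. Stack: []
LOAD_FAST_LOAD_FAST c,b → push 20,37. Stack: [20, 37]
BINARY_OP + → 20 + 37 = 57. Stack: [57]
STORE_FAST q → q=57. Stack: []
LOAD_FAST_LOAD_FAST c,b → push 20,37. Stack: [20, 37]
BINARY_OP - → 20 - 37 = -17. Stack: [-17]
STORE_FAST v → v=-17. Stack: []
LOAD_CONST → push 9. Stack: [9]
LOAD_FAST q → push 57. Stack: [9, 57]
BINARY_OP + → 9 + 57 = 66. Stack: [66]
LOAD_FAST v → push -17. Stack: [66, -17]
LOAD_CONST → push 1. Stack: [66, -17, 1]
BINARY_OP << → -17 << 1 = -34. Stack: [66, -34]
BINARY_OP - → 66 - -34 = 100. Stack: [100]
STORE_FAST q → q=100. Stack: []
LOAD_FAST_LOAD_FAST v,a → push -17,18. Stack: [-17, 18]
BINARY_OP // → -17 // 18 = -1. Stack: [-1]
LOAD_FAST_LOAD_FAST c,c → push 20,20. Stack: [-1, 20, 20]
BINARY_OP * → 20 * 20 = 400. Stack: [-1, 400]
BINARY_OP | → -1 | 400 = -1. Stack: [-1]
STORE_FAST v → v=-1. Stack: []
LOAD_FAST q → push 100. Stack: [100]
LOAD_CONST → push 12. Stack: [100, 12]
BINARY_OP | → 100 | 12 = 108. Stack: [108]
STORE_FAST m → m=108. Stack: []
LOAD_FAST_LOAD_FAST v,b → push -1,37. Stack: [-1, 37]
BINARY_OP // → -1 // 37 = -1. Stack: [-1]
LOAD_FAST a → push 18. Stack: [-1, 18]
BINARY_OP * → -1 * 18 = -18. Stack: [-18]
STORE_FAST t → t=-18. Stack: []
LOAD_FAST_LOAD_FAST c,a → push 20,18. Stack: [20, 18]
BINARY_OP + → 20 + 18 = 38. Stack: [38]
LOAD_FAST_LOAD_FAST a,a → push 18,18. Stack: [38, 18, 18]
BINARY_OP + → 18 + 18 = 36. Stack: [38, 36]
BINARY_OP * → 38 * 36 = 1368. Stack: [1368]
STORE_FAST y → y=1368. Stack: []
LOAD_FAST t → push -18. Stack: [-18]
RETURN_VALUE → return -18.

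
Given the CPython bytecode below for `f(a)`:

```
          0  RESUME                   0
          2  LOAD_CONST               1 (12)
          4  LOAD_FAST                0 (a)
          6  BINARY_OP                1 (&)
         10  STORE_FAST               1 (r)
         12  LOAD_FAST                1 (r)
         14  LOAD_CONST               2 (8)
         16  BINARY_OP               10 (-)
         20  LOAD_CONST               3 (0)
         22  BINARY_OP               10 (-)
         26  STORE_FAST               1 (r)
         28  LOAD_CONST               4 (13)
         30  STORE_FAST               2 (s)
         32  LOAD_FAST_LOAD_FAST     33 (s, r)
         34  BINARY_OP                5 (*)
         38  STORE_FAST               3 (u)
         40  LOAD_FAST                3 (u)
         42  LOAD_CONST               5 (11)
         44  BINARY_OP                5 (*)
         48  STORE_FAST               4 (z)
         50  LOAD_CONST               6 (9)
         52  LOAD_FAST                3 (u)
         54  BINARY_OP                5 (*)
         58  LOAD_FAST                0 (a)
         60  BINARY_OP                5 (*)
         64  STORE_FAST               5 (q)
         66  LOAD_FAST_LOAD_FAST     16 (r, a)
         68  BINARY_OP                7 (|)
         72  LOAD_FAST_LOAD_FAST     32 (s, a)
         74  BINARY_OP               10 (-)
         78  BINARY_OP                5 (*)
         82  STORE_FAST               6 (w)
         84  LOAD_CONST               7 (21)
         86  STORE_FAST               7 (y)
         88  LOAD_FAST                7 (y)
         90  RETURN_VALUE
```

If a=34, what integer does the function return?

21

LOAD_CONST → push 12. Stack: [12]
LOAD_FAST a → push 34. Stack: [12, 34]
BINARY_OP & → 12 & 34 = 0. Stack: [0]
STORE_FAST r → r=0. Stack: []
LOAD_FAST r → push 0. Stack: [0]
LOAD_CONST → push 8. Stack: [0, 8]
BINARY_OP - → 0 - 8 = -8. Stack: [-8]
LOAD_CONST → push 0. Stack: [-8, 0]
BINARY_OP - → -8 - 0 = -8. Stack: [-8]
STORE_FAST r → r=-8. Stack: []
LOAD_CONST → push 13. Stack: [13]
STORE_FAST s → s=13. Stack: []
LOAD_FAST_LOAD_FAST s,r → push 13,-8. Stack: [13, -8]
BINARY_OP * → 13 * -8 = -104. Stack: [-104]
STORE_FAST u → u=-104. Stack: []
LOAD_FAST u → push -104. Stack: [-104]
LOAD_CONST → push 11. Stack: [-104, 11]
BINARY_OP * → -104 * 11 = -1144. Stack: [-1144]
STORE_FAST z → z=-1144. Stack: []
LOAD_CONST → push 9. Stack: [9]
LOAD_FAST u → push -104. Stack: [9, -104]
BINARY_OP * → 9 * -104 = -936. Stack: [-936]
LOAD_FAST a → push 34. Stack: [-936, 34]
BINARY_OP * → -936 * 34 = -31824. Stack: [-31824]
STORE_FAST q → q=-31824. Stack: []
LOAD_FAST_LOAD_FAST r,a → push -8,34. Stack: [-8, 34]
BINARY_OP | → -8 | 34 = -6. Stack: [-6]
LOAD_FAST_LOAD_FAST s,a → push 13,34. Stack: [-6, 13, 34]
BINARY_OP - → 13 - 34 = -21. Stack: [-6, -21]
BINARY_OP * → -6 * -21 = 126. Stack: [126]
STORE_FAST w → w=126. Stack: []
LOAD_CONST → push 21. Stack: [21]
STORE_FAST y → y=21. Stack: []
LOAD_FAST y → push 21. Stack: [21]
RETURN_VALUE → return 21.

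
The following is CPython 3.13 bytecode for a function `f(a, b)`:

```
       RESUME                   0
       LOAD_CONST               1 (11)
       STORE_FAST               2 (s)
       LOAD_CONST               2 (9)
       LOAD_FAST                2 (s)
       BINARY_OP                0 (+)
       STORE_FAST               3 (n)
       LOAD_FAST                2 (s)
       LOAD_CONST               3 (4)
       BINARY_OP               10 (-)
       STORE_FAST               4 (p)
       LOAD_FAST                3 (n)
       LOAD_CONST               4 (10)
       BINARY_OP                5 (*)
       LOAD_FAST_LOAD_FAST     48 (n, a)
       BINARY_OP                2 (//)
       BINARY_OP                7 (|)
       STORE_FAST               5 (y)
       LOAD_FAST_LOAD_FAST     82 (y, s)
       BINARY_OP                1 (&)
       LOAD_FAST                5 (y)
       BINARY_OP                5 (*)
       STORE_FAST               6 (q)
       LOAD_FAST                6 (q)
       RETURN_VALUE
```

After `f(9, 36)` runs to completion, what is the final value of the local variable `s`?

LOAD_CONST → push 11. Stack: [11]
STORE_FAST s → s=11. Stack: []
LOAD_CONST → push 9. Stack: [9]
LOAD_FAST s → push 11. Stack: [9, 11]
BINARY_OP + → 9 + 11 = 20. Stack: [20]
STORE_FAST n → n=20. Stack: []
LOAD_FAST s → push 11. Stack: [11]
LOAD_CONST → push 4. Stack: [11, 4]
BINARY_OP - → 11 - 4 = 7. Stack: [7]
STORE_FAST p → p=7. Stack: []
LOAD_FAST n → push 20. Stack: [20]
LOAD_CONST → push 10. Stack: [20, 10]
BINARY_OP * → 20 * 10 = 200. Stack: [200]
LOAD_FAST_LOAD_FAST n,a → push 20,9. Stack: [200, 20, 9]
BINARY_OP // → 20 // 9 = 2. Stack: [200, 2]
BINARY_OP | → 200 | 2 = 202. Stack: [202]
STORE_FAST y → y=202. Stack: []
LOAD_FAST_LOAD_FAST y,s → push 202,11. Stack: [202, 11]
BINARY_OP & → 202 & 11 = 10. Stack: [10]
LOAD_FAST y → push 202. Stack: [10, 202]
BINARY_OP * → 10 * 202 = 2020. Stack: [2020]
STORE_FAST q → q=2020. Stack: []
LOAD_FAST q → push 2020. Stack: [2020]
RETURN_VALUE → return 2020.

11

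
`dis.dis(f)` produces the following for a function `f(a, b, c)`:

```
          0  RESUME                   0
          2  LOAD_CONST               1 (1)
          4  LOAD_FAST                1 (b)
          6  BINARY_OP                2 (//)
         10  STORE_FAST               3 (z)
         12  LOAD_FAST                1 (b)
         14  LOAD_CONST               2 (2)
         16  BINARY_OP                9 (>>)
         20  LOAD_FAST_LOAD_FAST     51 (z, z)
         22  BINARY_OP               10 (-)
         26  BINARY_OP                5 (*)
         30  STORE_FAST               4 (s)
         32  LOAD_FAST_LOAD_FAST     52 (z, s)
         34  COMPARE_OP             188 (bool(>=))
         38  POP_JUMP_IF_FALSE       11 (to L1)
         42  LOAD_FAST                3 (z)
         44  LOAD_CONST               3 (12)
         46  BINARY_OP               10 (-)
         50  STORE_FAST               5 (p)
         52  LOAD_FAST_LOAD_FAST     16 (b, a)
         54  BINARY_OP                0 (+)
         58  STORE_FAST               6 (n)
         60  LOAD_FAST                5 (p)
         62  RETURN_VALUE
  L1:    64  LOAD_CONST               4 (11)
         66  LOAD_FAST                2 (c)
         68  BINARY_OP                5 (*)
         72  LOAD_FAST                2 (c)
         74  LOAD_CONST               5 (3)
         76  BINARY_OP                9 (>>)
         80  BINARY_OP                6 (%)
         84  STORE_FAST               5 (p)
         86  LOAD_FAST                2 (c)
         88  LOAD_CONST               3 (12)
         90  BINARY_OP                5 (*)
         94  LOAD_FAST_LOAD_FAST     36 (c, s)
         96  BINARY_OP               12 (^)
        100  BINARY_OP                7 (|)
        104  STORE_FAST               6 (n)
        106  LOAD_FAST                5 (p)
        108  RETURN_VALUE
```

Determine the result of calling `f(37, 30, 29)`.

LOAD_CONST → push 1. Stack: [1]
LOAD_FAST b → push 30. Stack: [1, 30]
BINARY_OP // → 1 // 30 = 0. Stack: [0]
STORE_FAST z → z=0. Stack: []
LOAD_FAST b → push 30. Stack: [30]
LOAD_CONST → push 2. Stack: [30, 2]
BINARY_OP >> → 30 >> 2 = 7. Stack: [7]
LOAD_FAST_LOAD_FAST z,z → push 0,0. Stack: [7, 0, 0]
BINARY_OP - → 0 - 0 = 0. Stack: [7, 0]
BINARY_OP * → 7 * 0 = 0. Stack: [0]
STORE_FAST s → s=0. Stack: []
LOAD_FAST_LOAD_FAST z,s → push 0,0. Stack: [0, 0]
COMPARE_OP bool(>=) → 0 vs 0 = True. Stack: [True]
POP_JUMP_IF_FALSE → pop True; no jump. Stack: []
LOAD_FAST z → push 0. Stack: [0]
LOAD_CONST → push 12. Stack: [0, 12]
BINARY_OP - → 0 - 12 = -12. Stack: [-12]
STORE_FAST p → p=-12. Stack: []
LOAD_FAST_LOAD_FAST b,a → push 30,37. Stack: [30, 37]
BINARY_OP + → 30 + 37 = 67. Stack: [67]
STORE_FAST n → n=67. Stack: []
LOAD_FAST p → push -12. Stack: [-12]
RETURN_VALUE → return -12.

-12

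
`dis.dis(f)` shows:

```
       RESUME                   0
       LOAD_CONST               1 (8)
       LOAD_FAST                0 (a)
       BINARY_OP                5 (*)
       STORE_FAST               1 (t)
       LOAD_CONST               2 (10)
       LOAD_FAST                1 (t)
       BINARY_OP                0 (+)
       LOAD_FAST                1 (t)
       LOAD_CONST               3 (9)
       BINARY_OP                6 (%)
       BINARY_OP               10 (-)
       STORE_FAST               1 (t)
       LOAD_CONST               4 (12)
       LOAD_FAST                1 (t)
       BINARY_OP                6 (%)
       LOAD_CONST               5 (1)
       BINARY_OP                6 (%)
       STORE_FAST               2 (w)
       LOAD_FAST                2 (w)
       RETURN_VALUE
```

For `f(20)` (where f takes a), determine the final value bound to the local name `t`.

163

LOAD_CONST → push 8. Stack: [8]
LOAD_FAST a → push 20. Stack: [8, 20]
BINARY_OP * → 8 * 20 = 160. Stack: [160]
STORE_FAST t → t=160. Stack: []
LOAD_CONST → push 10. Stack: [10]
LOAD_FAST t → push 160. Stack: [10, 160]
BINARY_OP + → 10 + 160 = 170. Stack: [170]
LOAD_FAST t → push 160. Stack: [170, 160]
LOAD_CONST → push 9. Stack: [170, 160, 9]
BINARY_OP % → 160 % 9 = 7. Stack: [170, 7]
BINARY_OP - → 170 - 7 = 163. Stack: [163]
STORE_FAST t → t=163. Stack: []
LOAD_CONST → push 12. Stack: [12]
LOAD_FAST t → push 163. Stack: [12, 163]
BINARY_OP % → 12 % 163 = 12. Stack: [12]
LOAD_CONST → push 1. Stack: [12, 1]
BINARY_OP % → 12 % 1 = 0. Stack: [0]
STORE_FAST w → w=0. Stack: []
LOAD_FAST w → push 0. Stack: [0]
RETURN_VALUE → return 0.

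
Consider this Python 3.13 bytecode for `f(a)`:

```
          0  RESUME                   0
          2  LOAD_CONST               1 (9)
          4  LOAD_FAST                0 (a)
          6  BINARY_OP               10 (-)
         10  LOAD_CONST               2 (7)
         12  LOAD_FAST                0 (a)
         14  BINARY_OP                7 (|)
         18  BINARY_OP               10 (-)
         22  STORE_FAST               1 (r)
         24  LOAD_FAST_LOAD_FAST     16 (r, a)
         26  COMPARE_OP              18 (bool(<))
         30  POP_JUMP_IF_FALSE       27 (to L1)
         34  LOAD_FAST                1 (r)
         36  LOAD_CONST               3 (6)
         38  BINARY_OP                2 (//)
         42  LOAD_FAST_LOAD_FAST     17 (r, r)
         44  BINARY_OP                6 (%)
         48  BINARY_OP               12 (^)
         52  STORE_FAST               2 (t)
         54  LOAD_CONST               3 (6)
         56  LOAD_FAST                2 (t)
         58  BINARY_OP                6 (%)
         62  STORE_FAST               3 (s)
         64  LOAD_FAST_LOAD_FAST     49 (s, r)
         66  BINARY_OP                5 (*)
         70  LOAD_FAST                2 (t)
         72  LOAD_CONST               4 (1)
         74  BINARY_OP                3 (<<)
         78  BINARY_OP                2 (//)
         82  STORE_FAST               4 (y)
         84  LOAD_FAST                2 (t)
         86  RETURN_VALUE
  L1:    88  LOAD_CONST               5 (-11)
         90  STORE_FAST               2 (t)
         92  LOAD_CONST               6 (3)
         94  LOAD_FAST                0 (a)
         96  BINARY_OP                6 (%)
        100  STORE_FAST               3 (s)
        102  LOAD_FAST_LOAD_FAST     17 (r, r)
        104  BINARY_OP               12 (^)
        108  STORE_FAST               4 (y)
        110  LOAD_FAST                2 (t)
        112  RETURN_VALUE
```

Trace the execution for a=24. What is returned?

LOAD_CONST → push 9. Stack: [9]
LOAD_FAST a → push 24. Stack: [9, 24]
BINARY_OP - → 9 - 24 = -15. Stack: [-15]
LOAD_CONST → push 7. Stack: [-15, 7]
LOAD_FAST a → push 24. Stack: [-15, 7, 24]
BINARY_OP | → 7 | 24 = 31. Stack: [-15, 31]
BINARY_OP - → -15 - 31 = -46. Stack: [-46]
STORE_FAST r → r=-46. Stack: []
LOAD_FAST_LOAD_FAST r,a → push -46,24. Stack: [-46, 24]
COMPARE_OP bool(<) → -46 vs 24 = True. Stack: [True]
POP_JUMP_IF_FALSE → pop True; no jump. Stack: []
LOAD_FAST r → push -46. Stack: [-46]
LOAD_CONST → push 6. Stack: [-46, 6]
BINARY_OP // → -46 // 6 = -8. Stack: [-8]
LOAD_FAST_LOAD_FAST r,r → push -46,-46. Stack: [-8, -46, -46]
BINARY_OP % → -46 % -46 = 0. Stack: [-8, 0]
BINARY_OP ^ → -8 ^ 0 = -8. Stack: [-8]
STORE_FAST t → t=-8. Stack: []
LOAD_CONST → push 6. Stack: [6]
LOAD_FAST t → push -8. Stack: [6, -8]
BINARY_OP % → 6 % -8 = -2. Stack: [-2]
STORE_FAST s → s=-2. Stack: []
LOAD_FAST_LOAD_FAST s,r → push -2,-46. Stack: [-2, -46]
BINARY_OP * → -2 * -46 = 92. Stack: [92]
LOAD_FAST t → push -8. Stack: [92, -8]
LOAD_CONST → push 1. Stack: [92, -8, 1]
BINARY_OP << → -8 << 1 = -16. Stack: [92, -16]
BINARY_OP // → 92 // -16 = -6. Stack: [-6]
STORE_FAST y → y=-6. Stack: []
LOAD_FAST t → push -8. Stack: [-8]
RETURN_VALUE → return -8.

-8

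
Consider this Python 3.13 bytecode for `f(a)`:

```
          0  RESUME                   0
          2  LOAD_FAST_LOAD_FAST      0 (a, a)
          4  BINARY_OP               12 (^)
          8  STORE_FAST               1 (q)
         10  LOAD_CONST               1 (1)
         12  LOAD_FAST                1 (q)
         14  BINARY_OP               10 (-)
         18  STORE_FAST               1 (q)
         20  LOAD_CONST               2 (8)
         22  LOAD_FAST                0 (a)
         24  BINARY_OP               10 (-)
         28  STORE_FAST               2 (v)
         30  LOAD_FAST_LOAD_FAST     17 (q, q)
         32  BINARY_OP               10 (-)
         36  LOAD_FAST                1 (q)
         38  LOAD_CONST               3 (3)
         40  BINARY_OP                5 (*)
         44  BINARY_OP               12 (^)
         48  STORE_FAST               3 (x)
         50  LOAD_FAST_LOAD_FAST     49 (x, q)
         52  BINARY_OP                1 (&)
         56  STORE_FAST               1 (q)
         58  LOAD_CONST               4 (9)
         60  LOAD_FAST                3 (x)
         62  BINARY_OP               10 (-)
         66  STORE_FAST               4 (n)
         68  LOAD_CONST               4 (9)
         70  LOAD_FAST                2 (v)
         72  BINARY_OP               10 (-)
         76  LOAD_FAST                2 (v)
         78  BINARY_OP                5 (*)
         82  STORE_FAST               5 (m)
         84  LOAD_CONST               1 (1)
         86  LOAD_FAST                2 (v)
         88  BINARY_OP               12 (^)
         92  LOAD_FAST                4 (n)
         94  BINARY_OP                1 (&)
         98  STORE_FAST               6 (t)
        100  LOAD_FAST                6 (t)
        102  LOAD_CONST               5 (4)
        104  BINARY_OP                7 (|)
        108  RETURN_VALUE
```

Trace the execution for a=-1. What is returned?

LOAD_FAST_LOAD_FAST a,a → push -1,-1. Stack: [-1, -1]
BINARY_OP ^ → -1 ^ -1 = 0. Stack: [0]
STORE_FAST q → q=0. Stack: []
LOAD_CONST → push 1. Stack: [1]
LOAD_FAST q → push 0. Stack: [1, 0]
BINARY_OP - → 1 - 0 = 1. Stack: [1]
STORE_FAST q → q=1. Stack: []
LOAD_CONST → push 8. Stack: [8]
LOAD_FAST a → push -1. Stack: [8, -1]
BINARY_OP - → 8 - -1 = 9. Stack: [9]
STORE_FAST v → v=9. Stack: []
LOAD_FAST_LOAD_FAST q,q → push 1,1. Stack: [1, 1]
BINARY_OP - → 1 - 1 = 0. Stack: [0]
LOAD_FAST q → push 1. Stack: [0, 1]
LOAD_CONST → push 3. Stack: [0, 1, 3]
BINARY_OP * → 1 * 3 = 3. Stack: [0, 3]
BINARY_OP ^ → 0 ^ 3 = 3. Stack: [3]
STORE_FAST x → x=3. Stack: []
LOAD_FAST_LOAD_FAST x,q → push 3,1. Stack: [3, 1]
BINARY_OP & → 3 & 1 = 1. Stack: [1]
STORE_FAST q → q=1. Stack: []
LOAD_CONST → push 9. Stack: [9]
LOAD_FAST x → push 3. Stack: [9, 3]
BINARY_OP - → 9 - 3 = 6. Stack: [6]
STORE_FAST n → n=6. Stack: []
LOAD_CONST → push 9. Stack: [9]
LOAD_FAST v → push 9. Stack: [9, 9]
BINARY_OP - → 9 - 9 = 0. Stack: [0]
LOAD_FAST v → push 9. Stack: [0, 9]
BINARY_OP * → 0 * 9 = 0. Stack: [0]
STORE_FAST m → m=0. Stack: []
LOAD_CONST → push 1. Stack: [1]
LOAD_FAST v → push 9. Stack: [1, 9]
BINARY_OP ^ → 1 ^ 9 = 8. Stack: [8]
LOAD_FAST n → push 6. Stack: [8, 6]
BINARY_OP & → 8 & 6 = 0. Stack: [0]
STORE_FAST t → t=0. Stack: []
LOAD_FAST t → push 0. Stack: [0]
LOAD_CONST → push 4. Stack: [0, 4]
BINARY_OP | → 0 | 4 = 4. Stack: [4]
RETURN_VALUE → return 4.

4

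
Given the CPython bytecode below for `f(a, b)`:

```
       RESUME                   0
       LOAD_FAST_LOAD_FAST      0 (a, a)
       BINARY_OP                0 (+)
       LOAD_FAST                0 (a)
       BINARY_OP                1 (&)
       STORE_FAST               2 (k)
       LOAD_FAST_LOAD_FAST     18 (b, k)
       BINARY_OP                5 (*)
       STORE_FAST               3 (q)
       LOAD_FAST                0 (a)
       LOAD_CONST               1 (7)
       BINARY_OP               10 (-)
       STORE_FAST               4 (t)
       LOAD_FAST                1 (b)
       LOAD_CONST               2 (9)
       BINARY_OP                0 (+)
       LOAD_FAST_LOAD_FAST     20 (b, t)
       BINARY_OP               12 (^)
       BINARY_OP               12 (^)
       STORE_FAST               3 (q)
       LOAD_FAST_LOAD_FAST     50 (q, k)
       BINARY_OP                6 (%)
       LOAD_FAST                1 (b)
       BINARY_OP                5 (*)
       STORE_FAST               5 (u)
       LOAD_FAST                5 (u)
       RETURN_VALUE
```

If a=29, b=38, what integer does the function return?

LOAD_FAST_LOAD_FAST a,a → push 29,29. Stack: [29, 29]
BINARY_OP + → 29 + 29 = 58. Stack: [58]
LOAD_FAST a → push 29. Stack: [58, 29]
BINARY_OP & → 58 & 29 = 24. Stack: [24]
STORE_FAST k → k=24. Stack: []
LOAD_FAST_LOAD_FAST b,k → push 38,24. Stack: [38, 24]
BINARY_OP * → 38 * 24 = 912. Stack: [912]
STORE_FAST q → q=912. Stack: []
LOAD_FAST a → push 29. Stack: [29]
LOAD_CONST → push 7. Stack: [29, 7]
BINARY_OP - → 29 - 7 = 22. Stack: [22]
STORE_FAST t → t=22. Stack: []
LOAD_FAST b → push 38. Stack: [38]
LOAD_CONST → push 9. Stack: [38, 9]
BINARY_OP + → 38 + 9 = 47. Stack: [47]
LOAD_FAST_LOAD_FAST b,t → push 38,22. Stack: [47, 38, 22]
BINARY_OP ^ → 38 ^ 22 = 48. Stack: [47, 48]
BINARY_OP ^ → 47 ^ 48 = 31. Stack: [31]
STORE_FAST q → q=31. Stack: []
LOAD_FAST_LOAD_FAST q,k → push 31,24. Stack: [31, 24]
BINARY_OP % → 31 % 24 = 7. Stack: [7]
LOAD_FAST b → push 38. Stack: [7, 38]
BINARY_OP * → 7 * 38 = 266. Stack: [266]
STORE_FAST u → u=266. Stack: []
LOAD_FAST u → push 266. Stack: [266]
RETURN_VALUE → return 266.

266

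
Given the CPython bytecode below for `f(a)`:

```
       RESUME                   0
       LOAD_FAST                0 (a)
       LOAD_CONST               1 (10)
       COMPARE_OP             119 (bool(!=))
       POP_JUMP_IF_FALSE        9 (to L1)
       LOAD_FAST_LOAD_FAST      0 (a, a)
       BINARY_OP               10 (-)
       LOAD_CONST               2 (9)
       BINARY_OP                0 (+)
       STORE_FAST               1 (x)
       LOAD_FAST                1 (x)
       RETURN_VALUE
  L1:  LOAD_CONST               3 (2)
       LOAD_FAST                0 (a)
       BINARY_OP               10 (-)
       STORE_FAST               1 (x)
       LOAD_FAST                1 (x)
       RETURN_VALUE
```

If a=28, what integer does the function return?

9

LOAD_FAST a → push 28. Stack: [28]
LOAD_CONST → push 10. Stack: [28, 10]
COMPARE_OP bool(!=) → 28 vs 10 = True. Stack: [True]
POP_JUMP_IF_FALSE → pop True; no jump. Stack: []
LOAD_FAST_LOAD_FAST a,a → push 28,28. Stack: [28, 28]
BINARY_OP - → 28 - 28 = 0. Stack: [0]
LOAD_CONST → push 9. Stack: [0, 9]
BINARY_OP + → 0 + 9 = 9. Stack: [9]
STORE_FAST x → x=9. Stack: []
LOAD_FAST x → push 9. Stack: [9]
RETURN_VALUE → return 9.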